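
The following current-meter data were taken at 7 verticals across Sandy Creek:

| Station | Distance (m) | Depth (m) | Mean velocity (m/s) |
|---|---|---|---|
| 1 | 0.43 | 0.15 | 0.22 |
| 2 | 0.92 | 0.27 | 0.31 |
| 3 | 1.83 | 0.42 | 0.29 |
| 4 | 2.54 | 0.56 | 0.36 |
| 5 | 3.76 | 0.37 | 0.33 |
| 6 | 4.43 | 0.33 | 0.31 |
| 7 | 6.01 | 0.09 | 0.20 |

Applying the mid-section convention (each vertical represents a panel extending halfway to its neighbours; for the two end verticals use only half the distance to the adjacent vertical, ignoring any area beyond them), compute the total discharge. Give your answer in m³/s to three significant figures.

0.605 m³/s

w_1 = (0.92 − 0.43)/2 = 0.245 m; q_1 = 0.22 × 0.15 × 0.245 = 0.008085 m³/s
w_2 = (1.83 − 0.43)/2 = 0.7 m; q_2 = 0.31 × 0.27 × 0.7 = 0.05859 m³/s
w_3 = (2.54 − 0.92)/2 = 0.81 m; q_3 = 0.29 × 0.42 × 0.81 = 0.09866 m³/s
w_4 = (3.76 − 1.83)/2 = 0.965 m; q_4 = 0.36 × 0.56 × 0.965 = 0.1945 m³/s
w_5 = (4.43 − 2.54)/2 = 0.945 m; q_5 = 0.33 × 0.37 × 0.945 = 0.1154 m³/s
w_6 = (6.01 − 3.76)/2 = 1.125 m; q_6 = 0.31 × 0.33 × 1.125 = 0.1151 m³/s
w_7 = (6.01 − 4.43)/2 = 0.79 m; q_7 = 0.20 × 0.09 × 0.79 = 0.01422 m³/s
Q = Σ qᵢ = 0.6046 m³/s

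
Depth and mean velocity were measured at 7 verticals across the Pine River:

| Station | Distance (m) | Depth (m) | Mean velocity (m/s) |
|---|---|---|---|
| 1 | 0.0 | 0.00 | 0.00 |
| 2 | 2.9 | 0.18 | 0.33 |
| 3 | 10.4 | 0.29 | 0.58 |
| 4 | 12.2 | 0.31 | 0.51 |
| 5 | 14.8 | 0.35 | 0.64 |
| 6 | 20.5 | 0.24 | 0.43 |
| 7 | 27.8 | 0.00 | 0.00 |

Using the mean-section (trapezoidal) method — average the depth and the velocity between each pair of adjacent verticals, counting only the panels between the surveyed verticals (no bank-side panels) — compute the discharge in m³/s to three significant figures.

2.72 m³/s

Panel 1-2: Δb = 2.9 m, d̄ = (0.00+0.18)/2 = 0.09, v̄ = (0.00+0.33)/2 = 0.165 → q = 2.9×0.09×0.165 = 0.04307 m³/s
Panel 2-3: Δb = 7.5 m, d̄ = (0.18+0.29)/2 = 0.235, v̄ = (0.33+0.58)/2 = 0.455 → q = 7.5×0.235×0.455 = 0.8019 m³/s
Panel 3-4: Δb = 1.8 m, d̄ = (0.29+0.31)/2 = 0.3, v̄ = (0.58+0.51)/2 = 0.545 → q = 1.8×0.3×0.545 = 0.2943 m³/s
Panel 4-5: Δb = 2.6 m, d̄ = (0.31+0.35)/2 = 0.33, v̄ = (0.51+0.64)/2 = 0.575 → q = 2.6×0.33×0.575 = 0.4934 m³/s
Panel 5-6: Δb = 5.7 m, d̄ = (0.35+0.24)/2 = 0.295, v̄ = (0.64+0.43)/2 = 0.535 → q = 5.7×0.295×0.535 = 0.8996 m³/s
Panel 6-7: Δb = 7.3 m, d̄ = (0.24+0.00)/2 = 0.12, v̄ = (0.43+0.00)/2 = 0.215 → q = 7.3×0.12×0.215 = 0.1883 m³/s
Q = Σ q = 2.721 m³/s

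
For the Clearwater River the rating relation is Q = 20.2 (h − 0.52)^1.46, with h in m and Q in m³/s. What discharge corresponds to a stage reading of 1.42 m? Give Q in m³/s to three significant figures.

Q = 20.2 × (1.42 − 0.52)^1.46 = 20.2 × 0.9^1.46 = 17.32 m³/s

17.3 m³/s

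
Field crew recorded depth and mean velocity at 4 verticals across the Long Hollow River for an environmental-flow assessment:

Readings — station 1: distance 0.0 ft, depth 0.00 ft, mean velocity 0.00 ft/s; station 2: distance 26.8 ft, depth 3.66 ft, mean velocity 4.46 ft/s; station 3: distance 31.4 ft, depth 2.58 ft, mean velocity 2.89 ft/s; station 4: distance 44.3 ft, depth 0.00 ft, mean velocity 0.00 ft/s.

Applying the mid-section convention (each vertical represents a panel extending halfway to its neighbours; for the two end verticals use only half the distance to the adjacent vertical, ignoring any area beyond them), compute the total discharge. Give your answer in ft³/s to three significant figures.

322 ft³/s

w_2 = (31.4 − 0.0)/2 = 15.7 ft; q_2 = 4.46 × 3.66 × 15.7 = 256.3 ft³/s
w_3 = (44.3 − 26.8)/2 = 8.75 ft; q_3 = 2.89 × 2.58 × 8.75 = 65.24 ft³/s
Stations 1, 4 contribute zero (depth or velocity is 0).
Q = Σ qᵢ = 321.5 ft³/s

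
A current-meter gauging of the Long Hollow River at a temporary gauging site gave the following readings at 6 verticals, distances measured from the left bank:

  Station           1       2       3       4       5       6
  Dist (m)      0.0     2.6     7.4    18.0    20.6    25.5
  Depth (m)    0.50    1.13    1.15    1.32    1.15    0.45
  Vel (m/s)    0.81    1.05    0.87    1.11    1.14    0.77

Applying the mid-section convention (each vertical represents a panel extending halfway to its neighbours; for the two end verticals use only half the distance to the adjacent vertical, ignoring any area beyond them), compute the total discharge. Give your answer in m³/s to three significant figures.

w_1 = (2.6 − 0.0)/2 = 1.3 m; q_1 = 0.81 × 0.50 × 1.3 = 0.5265 m³/s
w_2 = (7.4 − 0.0)/2 = 3.7 m; q_2 = 1.05 × 1.13 × 3.7 = 4.390 m³/s
w_3 = (18.0 − 2.6)/2 = 7.7 m; q_3 = 0.87 × 1.15 × 7.7 = 7.704 m³/s
w_4 = (20.6 − 7.4)/2 = 6.6 m; q_4 = 1.11 × 1.32 × 6.6 = 9.670 m³/s
w_5 = (25.5 − 18.0)/2 = 3.75 m; q_5 = 1.14 × 1.15 × 3.75 = 4.916 m³/s
w_6 = (25.5 − 20.6)/2 = 2.45 m; q_6 = 0.77 × 0.45 × 2.45 = 0.8489 m³/s
Q = Σ qᵢ = 28.06 m³/s

28.1 m³/s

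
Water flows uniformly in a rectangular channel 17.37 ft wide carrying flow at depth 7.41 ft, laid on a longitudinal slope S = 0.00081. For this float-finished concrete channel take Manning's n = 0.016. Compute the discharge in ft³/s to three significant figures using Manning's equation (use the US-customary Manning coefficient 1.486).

857 ft³/s

A = b·y = 17.37 × 7.41 = 128.7 ft²
P = b + 2y = 17.37 + 2×7.41 = 32.19 ft
R = A/P = 128.7/32.19 = 3.998 ft
Q = (1.486/n)·A·R^(2/3)·S^(1/2) = (1.486/0.016) × 128.7 × 3.998^(2/3) × 0.00081^(1/2) = 857.1 ft³/s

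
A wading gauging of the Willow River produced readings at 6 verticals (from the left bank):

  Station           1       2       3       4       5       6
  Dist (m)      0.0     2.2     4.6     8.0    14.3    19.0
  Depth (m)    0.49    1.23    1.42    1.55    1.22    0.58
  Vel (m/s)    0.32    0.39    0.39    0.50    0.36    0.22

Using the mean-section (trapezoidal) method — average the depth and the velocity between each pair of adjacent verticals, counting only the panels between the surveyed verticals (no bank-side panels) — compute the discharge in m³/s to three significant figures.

Panel 1-2: Δb = 2.2 m, d̄ = (0.49+1.23)/2 = 0.86, v̄ = (0.32+0.39)/2 = 0.355 → q = 2.2×0.86×0.355 = 0.6717 m³/s
Panel 2-3: Δb = 2.4 m, d̄ = (1.23+1.42)/2 = 1.325, v̄ = (0.39+0.39)/2 = 0.39 → q = 2.4×1.325×0.39 = 1.240 m³/s
Panel 3-4: Δb = 3.4 m, d̄ = (1.42+1.55)/2 = 1.485, v̄ = (0.39+0.50)/2 = 0.445 → q = 3.4×1.485×0.445 = 2.247 m³/s
Panel 4-5: Δb = 6.3 m, d̄ = (1.55+1.22)/2 = 1.385, v̄ = (0.50+0.36)/2 = 0.43 → q = 6.3×1.385×0.43 = 3.752 m³/s
Panel 5-6: Δb = 4.7 m, d̄ = (1.22+0.58)/2 = 0.9, v̄ = (0.36+0.22)/2 = 0.29 → q = 4.7×0.9×0.29 = 1.227 m³/s
Q = Σ q = 9.137 m³/s

9.14 m³/s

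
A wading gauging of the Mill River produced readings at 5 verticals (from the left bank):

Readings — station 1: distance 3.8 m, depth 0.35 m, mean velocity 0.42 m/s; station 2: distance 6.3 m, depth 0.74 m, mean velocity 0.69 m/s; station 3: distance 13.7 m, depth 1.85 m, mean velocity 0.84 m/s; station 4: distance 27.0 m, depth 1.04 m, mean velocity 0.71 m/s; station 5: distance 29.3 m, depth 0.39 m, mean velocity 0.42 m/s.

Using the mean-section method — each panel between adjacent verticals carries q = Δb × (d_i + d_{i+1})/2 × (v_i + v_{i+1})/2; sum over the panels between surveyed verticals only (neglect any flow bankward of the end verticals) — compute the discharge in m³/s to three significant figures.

23.9 m³/s

Panel 1-2: Δb = 2.5 m, d̄ = (0.35+0.74)/2 = 0.545, v̄ = (0.42+0.69)/2 = 0.555 → q = 2.5×0.545×0.555 = 0.7562 m³/s
Panel 2-3: Δb = 7.4 m, d̄ = (0.74+1.85)/2 = 1.295, v̄ = (0.69+0.84)/2 = 0.765 → q = 7.4×1.295×0.765 = 7.331 m³/s
Panel 3-4: Δb = 13.3 m, d̄ = (1.85+1.04)/2 = 1.445, v̄ = (0.84+0.71)/2 = 0.775 → q = 13.3×1.445×0.775 = 14.89 m³/s
Panel 4-5: Δb = 2.3 m, d̄ = (1.04+0.39)/2 = 0.715, v̄ = (0.71+0.42)/2 = 0.565 → q = 2.3×0.715×0.565 = 0.9291 m³/s
Q = Σ q = 23.91 m³/s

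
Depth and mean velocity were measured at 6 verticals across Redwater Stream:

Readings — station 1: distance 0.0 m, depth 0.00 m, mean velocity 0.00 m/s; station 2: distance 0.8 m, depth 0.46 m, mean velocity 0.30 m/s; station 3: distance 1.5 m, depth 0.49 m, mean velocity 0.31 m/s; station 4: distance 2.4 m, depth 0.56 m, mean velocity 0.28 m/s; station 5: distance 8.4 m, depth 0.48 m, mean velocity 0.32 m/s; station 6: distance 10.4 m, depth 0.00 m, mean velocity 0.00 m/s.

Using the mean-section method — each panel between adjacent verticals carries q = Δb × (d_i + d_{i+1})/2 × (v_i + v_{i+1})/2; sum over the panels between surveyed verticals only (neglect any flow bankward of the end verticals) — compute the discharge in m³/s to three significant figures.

Panel 1-2: Δb = 0.8 m, d̄ = (0.00+0.46)/2 = 0.23, v̄ = (0.00+0.30)/2 = 0.15 → q = 0.8×0.23×0.15 = 0.02760 m³/s
Panel 2-3: Δb = 0.7 m, d̄ = (0.46+0.49)/2 = 0.475, v̄ = (0.30+0.31)/2 = 0.305 → q = 0.7×0.475×0.305 = 0.1014 m³/s
Panel 3-4: Δb = 0.9 m, d̄ = (0.49+0.56)/2 = 0.525, v̄ = (0.31+0.28)/2 = 0.295 → q = 0.9×0.525×0.295 = 0.1394 m³/s
Panel 4-5: Δb = 6 m, d̄ = (0.56+0.48)/2 = 0.52, v̄ = (0.28+0.32)/2 = 0.3 → q = 6×0.52×0.3 = 0.9360 m³/s
Panel 5-6: Δb = 2 m, d̄ = (0.48+0.00)/2 = 0.24, v̄ = (0.32+0.00)/2 = 0.16 → q = 2×0.24×0.16 = 0.07680 m³/s
Q = Σ q = 1.281 m³/s

1.28 m³/s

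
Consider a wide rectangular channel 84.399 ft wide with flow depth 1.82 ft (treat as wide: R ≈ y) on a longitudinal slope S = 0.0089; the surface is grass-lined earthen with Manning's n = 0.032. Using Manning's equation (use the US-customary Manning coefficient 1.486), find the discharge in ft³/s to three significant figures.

1000 ft³/s

A = b·y = 84.399 × 1.82 = 153.6 ft²
Wide channel: R ≈ y = 1.82 ft
Q = (1.486/n)·A·R^(2/3)·S^(1/2) = (1.486/0.032) × 153.6 × 1.820^(2/3) × 0.0089^(1/2) = 1003 ft³/s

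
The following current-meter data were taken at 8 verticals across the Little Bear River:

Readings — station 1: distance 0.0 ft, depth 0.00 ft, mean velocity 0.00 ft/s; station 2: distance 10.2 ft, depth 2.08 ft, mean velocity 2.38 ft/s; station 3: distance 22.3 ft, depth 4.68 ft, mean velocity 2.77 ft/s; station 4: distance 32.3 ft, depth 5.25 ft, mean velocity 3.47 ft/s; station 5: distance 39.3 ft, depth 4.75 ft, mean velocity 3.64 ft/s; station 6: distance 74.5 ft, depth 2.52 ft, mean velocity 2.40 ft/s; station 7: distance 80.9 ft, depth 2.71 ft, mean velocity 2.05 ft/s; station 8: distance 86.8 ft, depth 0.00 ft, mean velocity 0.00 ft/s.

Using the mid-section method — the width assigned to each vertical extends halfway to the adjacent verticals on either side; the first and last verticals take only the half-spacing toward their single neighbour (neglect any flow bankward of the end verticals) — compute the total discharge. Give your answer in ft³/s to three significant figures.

878 ft³/s

w_2 = (22.3 − 0.0)/2 = 11.15 ft; q_2 = 2.38 × 2.08 × 11.15 = 55.20 ft³/s
w_3 = (32.3 − 10.2)/2 = 11.05 ft; q_3 = 2.77 × 4.68 × 11.05 = 143.2 ft³/s
w_4 = (39.3 − 22.3)/2 = 8.5 ft; q_4 = 3.47 × 5.25 × 8.5 = 154.8 ft³/s
w_5 = (74.5 − 32.3)/2 = 21.1 ft; q_5 = 3.64 × 4.75 × 21.1 = 364.8 ft³/s
w_6 = (80.9 − 39.3)/2 = 20.8 ft; q_6 = 2.40 × 2.52 × 20.8 = 125.8 ft³/s
w_7 = (86.8 − 74.5)/2 = 6.15 ft; q_7 = 2.05 × 2.71 × 6.15 = 34.17 ft³/s
Stations 1, 8 contribute zero (depth or velocity is 0).
Q = Σ qᵢ = 878.1 ft³/s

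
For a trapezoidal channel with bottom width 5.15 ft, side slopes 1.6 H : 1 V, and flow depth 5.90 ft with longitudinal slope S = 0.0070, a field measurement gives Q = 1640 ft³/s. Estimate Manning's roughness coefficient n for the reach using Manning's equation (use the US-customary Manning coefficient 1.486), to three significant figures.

A = (b + z·y)·y = (5.15 + 1.6×5.90)×5.90 = 86.08 ft²
P = b + 2y√(1+z²) = 5.15 + 2×5.90×√(1+1.6²) = 27.41 ft
R = A/P = 86.08/27.41 = 3.140 ft
n = (1.486/Q)·A·R^(2/3)·S^(1/2) = (1.486/1640) × 86.08 × 2.144 × 0.08367 = 0.01399

0.0140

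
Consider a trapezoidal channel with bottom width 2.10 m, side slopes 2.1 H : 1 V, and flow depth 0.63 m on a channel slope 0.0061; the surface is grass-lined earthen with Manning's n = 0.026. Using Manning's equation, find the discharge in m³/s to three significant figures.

A = (b + z·y)·y = (2.10 + 2.1×0.63)×0.63 = 2.156 m²
P = b + 2y√(1+z²) = 2.10 + 2×0.63×√(1+2.1²) = 5.031 m
R = A/P = 2.156/5.031 = 0.4287 m
Q = (1/n)·A·R^(2/3)·S^(1/2) = (1/0.026) × 2.156 × 0.4287^(2/3) × 0.0061^(1/2) = 3.683 m³/s

3.68 m³/s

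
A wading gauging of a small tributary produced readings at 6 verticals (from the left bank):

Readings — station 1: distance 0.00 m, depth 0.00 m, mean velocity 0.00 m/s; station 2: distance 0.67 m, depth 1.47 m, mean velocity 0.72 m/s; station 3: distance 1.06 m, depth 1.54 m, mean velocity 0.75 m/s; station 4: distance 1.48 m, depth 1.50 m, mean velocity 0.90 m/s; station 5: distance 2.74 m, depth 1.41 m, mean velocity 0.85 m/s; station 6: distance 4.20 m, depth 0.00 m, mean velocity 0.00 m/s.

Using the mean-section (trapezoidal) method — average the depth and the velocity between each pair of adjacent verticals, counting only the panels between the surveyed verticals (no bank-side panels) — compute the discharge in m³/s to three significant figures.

Panel 1-2: Δb = 0.67 m, d̄ = (0.00+1.47)/2 = 0.735, v̄ = (0.00+0.72)/2 = 0.36 → q = 0.67×0.735×0.36 = 0.1773 m³/s
Panel 2-3: Δb = 0.39 m, d̄ = (1.47+1.54)/2 = 1.505, v̄ = (0.72+0.75)/2 = 0.735 → q = 0.39×1.505×0.735 = 0.4314 m³/s
Panel 3-4: Δb = 0.42 m, d̄ = (1.54+1.50)/2 = 1.52, v̄ = (0.75+0.90)/2 = 0.825 → q = 0.42×1.52×0.825 = 0.5267 m³/s
Panel 4-5: Δb = 1.26 m, d̄ = (1.50+1.41)/2 = 1.455, v̄ = (0.90+0.85)/2 = 0.875 → q = 1.26×1.455×0.875 = 1.604 m³/s
Panel 5-6: Δb = 1.46 m, d̄ = (1.41+0.00)/2 = 0.705, v̄ = (0.85+0.00)/2 = 0.425 → q = 1.46×0.705×0.425 = 0.4375 m³/s
Q = Σ q = 3.177 m³/s

3.18 m³/s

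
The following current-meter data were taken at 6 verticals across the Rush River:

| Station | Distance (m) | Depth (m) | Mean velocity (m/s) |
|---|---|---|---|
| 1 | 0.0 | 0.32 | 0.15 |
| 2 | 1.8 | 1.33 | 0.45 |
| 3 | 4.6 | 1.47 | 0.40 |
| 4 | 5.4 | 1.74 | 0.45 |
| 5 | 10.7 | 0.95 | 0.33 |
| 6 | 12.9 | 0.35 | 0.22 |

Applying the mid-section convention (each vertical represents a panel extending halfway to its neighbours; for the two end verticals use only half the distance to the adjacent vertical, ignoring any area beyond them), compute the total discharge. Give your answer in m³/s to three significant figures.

w_1 = (1.8 − 0.0)/2 = 0.9 m; q_1 = 0.15 × 0.32 × 0.9 = 0.04320 m³/s
w_2 = (4.6 − 0.0)/2 = 2.3 m; q_2 = 0.45 × 1.33 × 2.3 = 1.377 m³/s
w_3 = (5.4 − 1.8)/2 = 1.8 m; q_3 = 0.40 × 1.47 × 1.8 = 1.058 m³/s
w_4 = (10.7 − 4.6)/2 = 3.05 m; q_4 = 0.45 × 1.74 × 3.05 = 2.388 m³/s
w_5 = (12.9 − 5.4)/2 = 3.75 m; q_5 = 0.33 × 0.95 × 3.75 = 1.176 m³/s
w_6 = (12.9 − 10.7)/2 = 1.1 m; q_6 = 0.22 × 0.35 × 1.1 = 0.08470 m³/s
Q = Σ qᵢ = 6.127 m³/s

6.13 m³/s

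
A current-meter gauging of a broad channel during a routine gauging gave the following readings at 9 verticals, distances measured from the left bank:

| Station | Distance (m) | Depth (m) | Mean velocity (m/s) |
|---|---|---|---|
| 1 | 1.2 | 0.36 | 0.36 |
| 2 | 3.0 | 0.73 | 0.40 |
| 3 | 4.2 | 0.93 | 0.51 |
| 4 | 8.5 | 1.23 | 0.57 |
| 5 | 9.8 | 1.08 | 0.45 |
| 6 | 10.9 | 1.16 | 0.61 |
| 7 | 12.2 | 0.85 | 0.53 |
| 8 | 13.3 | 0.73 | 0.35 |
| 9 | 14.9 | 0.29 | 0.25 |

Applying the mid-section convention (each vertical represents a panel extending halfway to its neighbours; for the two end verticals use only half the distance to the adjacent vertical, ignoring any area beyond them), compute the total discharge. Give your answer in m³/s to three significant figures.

w_1 = (3.0 − 1.2)/2 = 0.9 m; q_1 = 0.36 × 0.36 × 0.9 = 0.1166 m³/s
w_2 = (4.2 − 1.2)/2 = 1.5 m; q_2 = 0.40 × 0.73 × 1.5 = 0.4380 m³/s
w_3 = (8.5 − 3.0)/2 = 2.75 m; q_3 = 0.51 × 0.93 × 2.75 = 1.304 m³/s
w_4 = (9.8 − 4.2)/2 = 2.8 m; q_4 = 0.57 × 1.23 × 2.8 = 1.963 m³/s
w_5 = (10.9 − 8.5)/2 = 1.2 m; q_5 = 0.45 × 1.08 × 1.2 = 0.5832 m³/s
w_6 = (12.2 − 9.8)/2 = 1.2 m; q_6 = 0.61 × 1.16 × 1.2 = 0.8491 m³/s
w_7 = (13.3 − 10.9)/2 = 1.2 m; q_7 = 0.53 × 0.85 × 1.2 = 0.5406 m³/s
w_8 = (14.9 − 12.2)/2 = 1.35 m; q_8 = 0.35 × 0.73 × 1.35 = 0.3449 m³/s
w_9 = (14.9 − 13.3)/2 = 0.8 m; q_9 = 0.25 × 0.29 × 0.8 = 0.05800 m³/s
Q = Σ qᵢ = 6.198 m³/s

6.20 m³/s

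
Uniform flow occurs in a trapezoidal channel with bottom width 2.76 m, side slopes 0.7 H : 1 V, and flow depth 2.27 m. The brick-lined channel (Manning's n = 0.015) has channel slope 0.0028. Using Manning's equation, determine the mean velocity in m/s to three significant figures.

3.96 m/s

A = (b + z·y)·y = (2.76 + 0.7×2.27)×2.27 = 9.872 m²
P = b + 2y√(1+z²) = 2.76 + 2×2.27×√(1+0.7²) = 8.302 m
R = A/P = 9.872/8.302 = 1.189 m
Q = (1/n)·A·R^(2/3)·S^(1/2) = (1/0.015) × 9.872 × 1.189^(2/3) × 0.0028^(1/2) = 39.09 m³/s
V = Q/A = 39.09/9.872 = 3.960 m/s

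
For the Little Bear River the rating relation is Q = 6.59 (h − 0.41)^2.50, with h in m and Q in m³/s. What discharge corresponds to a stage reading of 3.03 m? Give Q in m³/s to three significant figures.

Q = 6.59 × (3.03 − 0.41)^2.50 = 6.59 × 2.62^2.50 = 73.22 m³/s

73.2 m³/s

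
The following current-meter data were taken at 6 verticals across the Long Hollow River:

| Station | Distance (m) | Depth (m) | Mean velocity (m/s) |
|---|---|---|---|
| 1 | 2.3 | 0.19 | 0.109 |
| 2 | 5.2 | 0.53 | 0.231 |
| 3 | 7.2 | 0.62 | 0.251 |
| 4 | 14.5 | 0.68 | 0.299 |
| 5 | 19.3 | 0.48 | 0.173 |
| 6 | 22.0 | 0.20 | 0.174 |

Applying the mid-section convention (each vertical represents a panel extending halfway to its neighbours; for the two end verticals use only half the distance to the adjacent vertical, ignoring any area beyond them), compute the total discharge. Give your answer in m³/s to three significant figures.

2.64 m³/s

w_1 = (5.2 − 2.3)/2 = 1.45 m; q_1 = 0.109 × 0.19 × 1.45 = 0.03003 m³/s
w_2 = (7.2 − 2.3)/2 = 2.45 m; q_2 = 0.231 × 0.53 × 2.45 = 0.3000 m³/s
w_3 = (14.5 − 5.2)/2 = 4.65 m; q_3 = 0.251 × 0.62 × 4.65 = 0.7236 m³/s
w_4 = (19.3 − 7.2)/2 = 6.05 m; q_4 = 0.299 × 0.68 × 6.05 = 1.230 m³/s
w_5 = (22.0 − 14.5)/2 = 3.75 m; q_5 = 0.173 × 0.48 × 3.75 = 0.3114 m³/s
w_6 = (22.0 − 19.3)/2 = 1.35 m; q_6 = 0.174 × 0.20 × 1.35 = 0.04698 m³/s
Q = Σ qᵢ = 2.642 m³/s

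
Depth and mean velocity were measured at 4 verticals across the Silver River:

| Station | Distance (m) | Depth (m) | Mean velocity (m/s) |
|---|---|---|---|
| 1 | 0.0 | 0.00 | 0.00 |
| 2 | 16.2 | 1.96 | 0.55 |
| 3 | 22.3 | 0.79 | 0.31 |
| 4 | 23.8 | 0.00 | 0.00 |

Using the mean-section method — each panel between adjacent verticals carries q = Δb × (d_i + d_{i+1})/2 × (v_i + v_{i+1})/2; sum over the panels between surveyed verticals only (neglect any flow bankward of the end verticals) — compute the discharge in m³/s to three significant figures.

Panel 1-2: Δb = 16.2 m, d̄ = (0.00+1.96)/2 = 0.98, v̄ = (0.00+0.55)/2 = 0.275 → q = 16.2×0.98×0.275 = 4.366 m³/s
Panel 2-3: Δb = 6.1 m, d̄ = (1.96+0.79)/2 = 1.375, v̄ = (0.55+0.31)/2 = 0.43 → q = 6.1×1.375×0.43 = 3.607 m³/s
Panel 3-4: Δb = 1.5 m, d̄ = (0.79+0.00)/2 = 0.395, v̄ = (0.31+0.00)/2 = 0.155 → q = 1.5×0.395×0.155 = 0.09184 m³/s
Q = Σ q = 8.064 m³/s

8.06 m³/s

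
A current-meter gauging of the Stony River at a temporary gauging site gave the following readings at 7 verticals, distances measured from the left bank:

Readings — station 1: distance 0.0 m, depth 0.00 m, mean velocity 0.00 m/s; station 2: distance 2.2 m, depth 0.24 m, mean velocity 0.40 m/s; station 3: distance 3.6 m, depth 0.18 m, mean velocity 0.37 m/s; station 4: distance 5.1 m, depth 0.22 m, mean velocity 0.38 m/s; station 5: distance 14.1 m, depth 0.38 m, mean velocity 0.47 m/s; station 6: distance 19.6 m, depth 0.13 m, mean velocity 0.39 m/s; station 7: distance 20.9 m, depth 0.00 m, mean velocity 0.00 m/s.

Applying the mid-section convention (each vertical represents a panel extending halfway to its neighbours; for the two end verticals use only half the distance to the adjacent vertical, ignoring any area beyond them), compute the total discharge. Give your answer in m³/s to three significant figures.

2.18 m³/s

w_2 = (3.6 − 0.0)/2 = 1.8 m; q_2 = 0.40 × 0.24 × 1.8 = 0.1728 m³/s
w_3 = (5.1 − 2.2)/2 = 1.45 m; q_3 = 0.37 × 0.18 × 1.45 = 0.09657 m³/s
w_4 = (14.1 − 3.6)/2 = 5.25 m; q_4 = 0.38 × 0.22 × 5.25 = 0.4389 m³/s
w_5 = (19.6 − 5.1)/2 = 7.25 m; q_5 = 0.47 × 0.38 × 7.25 = 1.295 m³/s
w_6 = (20.9 − 14.1)/2 = 3.4 m; q_6 = 0.39 × 0.13 × 3.4 = 0.1724 m³/s
Stations 1, 7 contribute zero (depth or velocity is 0).
Q = Σ qᵢ = 2.176 m³/s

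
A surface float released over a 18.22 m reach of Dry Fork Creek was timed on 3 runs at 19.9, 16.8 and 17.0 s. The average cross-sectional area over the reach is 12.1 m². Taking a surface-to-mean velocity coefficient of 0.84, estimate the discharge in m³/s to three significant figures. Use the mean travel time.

10.3 m³/s

t̄ = (19.9 + 16.8 + 17.0) / 3 = 17.9 s
v_surface = L / t̄ = 18.22 / 17.9 = 1.018 m/s
v_mean = 0.84 × 1.018 = 0.8550 m/s
Q = A × v_mean = 12.1 × 0.8550 = 10.35 m³/s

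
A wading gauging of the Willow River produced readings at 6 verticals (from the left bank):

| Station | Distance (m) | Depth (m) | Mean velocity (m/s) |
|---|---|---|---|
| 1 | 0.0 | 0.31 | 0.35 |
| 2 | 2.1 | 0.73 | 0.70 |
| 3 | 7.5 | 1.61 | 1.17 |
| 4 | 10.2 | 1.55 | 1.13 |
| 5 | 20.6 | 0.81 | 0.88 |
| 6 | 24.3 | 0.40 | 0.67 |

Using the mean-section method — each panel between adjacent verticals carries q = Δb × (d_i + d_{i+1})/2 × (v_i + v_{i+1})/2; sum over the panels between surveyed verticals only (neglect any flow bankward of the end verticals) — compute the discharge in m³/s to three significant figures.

25.5 m³/s

Panel 1-2: Δb = 2.1 m, d̄ = (0.31+0.73)/2 = 0.52, v̄ = (0.35+0.70)/2 = 0.525 → q = 2.1×0.52×0.525 = 0.5733 m³/s
Panel 2-3: Δb = 5.4 m, d̄ = (0.73+1.61)/2 = 1.17, v̄ = (0.70+1.17)/2 = 0.935 → q = 5.4×1.17×0.935 = 5.907 m³/s
Panel 3-4: Δb = 2.7 m, d̄ = (1.61+1.55)/2 = 1.58, v̄ = (1.17+1.13)/2 = 1.15 → q = 2.7×1.58×1.15 = 4.906 m³/s
Panel 4-5: Δb = 10.4 m, d̄ = (1.55+0.81)/2 = 1.18, v̄ = (1.13+0.88)/2 = 1.005 → q = 10.4×1.18×1.005 = 12.33 m³/s
Panel 5-6: Δb = 3.7 m, d̄ = (0.81+0.40)/2 = 0.605, v̄ = (0.88+0.67)/2 = 0.775 → q = 3.7×0.605×0.775 = 1.735 m³/s
Q = Σ q = 25.45 m³/s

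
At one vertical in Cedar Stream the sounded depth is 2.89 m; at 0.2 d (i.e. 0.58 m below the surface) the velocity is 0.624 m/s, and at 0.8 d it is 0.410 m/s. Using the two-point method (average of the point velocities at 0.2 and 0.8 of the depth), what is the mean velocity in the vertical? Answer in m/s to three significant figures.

v̄ = (0.624 + 0.410) / 2 = 0.5170 m/s

0.517 m/s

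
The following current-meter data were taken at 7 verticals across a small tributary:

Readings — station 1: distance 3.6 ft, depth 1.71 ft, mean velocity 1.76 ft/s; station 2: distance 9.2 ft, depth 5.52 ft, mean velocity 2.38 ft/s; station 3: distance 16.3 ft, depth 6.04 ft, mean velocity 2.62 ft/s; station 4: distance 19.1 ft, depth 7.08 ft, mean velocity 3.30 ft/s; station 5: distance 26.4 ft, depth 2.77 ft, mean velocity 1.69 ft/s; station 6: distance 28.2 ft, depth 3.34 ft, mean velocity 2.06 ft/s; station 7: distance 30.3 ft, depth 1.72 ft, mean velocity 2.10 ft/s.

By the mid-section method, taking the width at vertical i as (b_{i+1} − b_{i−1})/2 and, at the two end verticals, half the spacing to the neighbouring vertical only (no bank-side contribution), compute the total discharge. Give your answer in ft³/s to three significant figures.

w_1 = (9.2 − 3.6)/2 = 2.8 ft; q_1 = 1.76 × 1.71 × 2.8 = 8.427 ft³/s
w_2 = (16.3 − 3.6)/2 = 6.35 ft; q_2 = 2.38 × 5.52 × 6.35 = 83.42 ft³/s
w_3 = (19.1 − 9.2)/2 = 4.95 ft; q_3 = 2.62 × 6.04 × 4.95 = 78.33 ft³/s
w_4 = (26.4 − 16.3)/2 = 5.05 ft; q_4 = 3.30 × 7.08 × 5.05 = 118.0 ft³/s
w_5 = (28.2 − 19.1)/2 = 4.55 ft; q_5 = 1.69 × 2.77 × 4.55 = 21.30 ft³/s
w_6 = (30.3 − 26.4)/2 = 1.95 ft; q_6 = 2.06 × 3.34 × 1.95 = 13.42 ft³/s
w_7 = (30.3 − 28.2)/2 = 1.05 ft; q_7 = 2.10 × 1.72 × 1.05 = 3.793 ft³/s
Q = Σ qᵢ = 326.7 ft³/s

327 ft³/s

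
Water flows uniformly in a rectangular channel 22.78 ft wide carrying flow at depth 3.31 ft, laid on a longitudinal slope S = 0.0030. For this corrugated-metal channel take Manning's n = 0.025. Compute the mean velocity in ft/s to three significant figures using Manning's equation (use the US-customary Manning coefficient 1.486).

6.10 ft/s

A = b·y = 22.78 × 3.31 = 75.40 ft²
P = b + 2y = 22.78 + 2×3.31 = 29.40 ft
R = A/P = 75.40/29.40 = 2.565 ft
Q = (1.486/n)·A·R^(2/3)·S^(1/2) = (1.486/0.025) × 75.40 × 2.565^(2/3) × 0.0030^(1/2) = 460.0 ft³/s
V = Q/A = 460.0/75.40 = 6.100 ft/s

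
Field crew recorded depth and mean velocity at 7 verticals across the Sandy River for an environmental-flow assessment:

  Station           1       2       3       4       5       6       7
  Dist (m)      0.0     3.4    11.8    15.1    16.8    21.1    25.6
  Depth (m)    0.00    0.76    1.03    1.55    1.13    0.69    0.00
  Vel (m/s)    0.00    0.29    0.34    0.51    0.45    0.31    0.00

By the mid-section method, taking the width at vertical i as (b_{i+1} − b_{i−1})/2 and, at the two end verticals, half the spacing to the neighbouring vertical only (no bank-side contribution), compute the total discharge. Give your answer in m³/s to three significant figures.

7.79 m³/s

w_2 = (11.8 − 0.0)/2 = 5.9 m; q_2 = 0.29 × 0.76 × 5.9 = 1.300 m³/s
w_3 = (15.1 − 3.4)/2 = 5.85 m; q_3 = 0.34 × 1.03 × 5.85 = 2.049 m³/s
w_4 = (16.8 − 11.8)/2 = 2.5 m; q_4 = 0.51 × 1.55 × 2.5 = 1.976 m³/s
w_5 = (21.1 − 15.1)/2 = 3 m; q_5 = 0.45 × 1.13 × 3 = 1.526 m³/s
w_6 = (25.6 − 16.8)/2 = 4.4 m; q_6 = 0.31 × 0.69 × 4.4 = 0.9412 m³/s
Stations 1, 7 contribute zero (depth or velocity is 0).
Q = Σ qᵢ = 7.792 m³/s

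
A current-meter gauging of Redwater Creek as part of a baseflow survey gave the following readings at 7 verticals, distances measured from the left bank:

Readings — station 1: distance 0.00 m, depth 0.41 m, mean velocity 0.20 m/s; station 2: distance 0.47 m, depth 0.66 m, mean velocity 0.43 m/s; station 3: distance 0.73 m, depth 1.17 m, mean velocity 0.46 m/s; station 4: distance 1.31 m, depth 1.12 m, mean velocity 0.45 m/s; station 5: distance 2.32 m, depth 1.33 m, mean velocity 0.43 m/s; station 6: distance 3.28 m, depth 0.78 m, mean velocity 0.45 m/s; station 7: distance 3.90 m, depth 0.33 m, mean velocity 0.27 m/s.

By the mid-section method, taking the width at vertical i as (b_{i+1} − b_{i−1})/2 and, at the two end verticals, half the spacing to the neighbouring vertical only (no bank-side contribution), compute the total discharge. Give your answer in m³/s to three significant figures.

w_1 = (0.47 − 0.00)/2 = 0.235 m; q_1 = 0.20 × 0.41 × 0.235 = 0.01927 m³/s
w_2 = (0.73 − 0.00)/2 = 0.365 m; q_2 = 0.43 × 0.66 × 0.365 = 0.1036 m³/s
w_3 = (1.31 − 0.47)/2 = 0.42 m; q_3 = 0.46 × 1.17 × 0.42 = 0.2260 m³/s
w_4 = (2.32 − 0.73)/2 = 0.795 m; q_4 = 0.45 × 1.12 × 0.795 = 0.4007 m³/s
w_5 = (3.28 − 1.31)/2 = 0.985 m; q_5 = 0.43 × 1.33 × 0.985 = 0.5633 m³/s
w_6 = (3.90 − 2.32)/2 = 0.79 m; q_6 = 0.45 × 0.78 × 0.79 = 0.2773 m³/s
w_7 = (3.90 − 3.28)/2 = 0.31 m; q_7 = 0.27 × 0.33 × 0.31 = 0.02762 m³/s
Q = Σ qᵢ = 1.618 m³/s

1.62 m³/s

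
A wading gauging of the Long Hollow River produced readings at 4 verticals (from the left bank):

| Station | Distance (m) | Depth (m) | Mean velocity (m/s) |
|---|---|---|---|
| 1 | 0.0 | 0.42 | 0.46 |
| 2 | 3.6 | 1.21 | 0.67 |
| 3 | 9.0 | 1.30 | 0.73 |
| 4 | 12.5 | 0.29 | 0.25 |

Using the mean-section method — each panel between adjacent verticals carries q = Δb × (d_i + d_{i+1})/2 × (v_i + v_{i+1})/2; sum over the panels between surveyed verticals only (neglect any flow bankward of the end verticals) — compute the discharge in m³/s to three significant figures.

Panel 1-2: Δb = 3.6 m, d̄ = (0.42+1.21)/2 = 0.815, v̄ = (0.46+0.67)/2 = 0.565 → q = 3.6×0.815×0.565 = 1.658 m³/s
Panel 2-3: Δb = 5.4 m, d̄ = (1.21+1.30)/2 = 1.255, v̄ = (0.67+0.73)/2 = 0.7 → q = 5.4×1.255×0.7 = 4.744 m³/s
Panel 3-4: Δb = 3.5 m, d̄ = (1.30+0.29)/2 = 0.795, v̄ = (0.73+0.25)/2 = 0.49 → q = 3.5×0.795×0.49 = 1.363 m³/s
Q = Σ q = 7.765 m³/s

7.77 m³/s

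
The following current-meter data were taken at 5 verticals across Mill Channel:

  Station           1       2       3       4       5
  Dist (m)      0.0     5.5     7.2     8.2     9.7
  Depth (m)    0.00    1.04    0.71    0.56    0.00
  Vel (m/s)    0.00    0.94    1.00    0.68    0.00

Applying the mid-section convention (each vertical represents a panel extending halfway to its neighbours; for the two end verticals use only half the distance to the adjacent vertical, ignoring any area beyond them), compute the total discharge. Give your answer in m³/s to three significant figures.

w_2 = (7.2 − 0.0)/2 = 3.6 m; q_2 = 0.94 × 1.04 × 3.6 = 3.519 m³/s
w_3 = (8.2 − 5.5)/2 = 1.35 m; q_3 = 1.00 × 0.71 × 1.35 = 0.9585 m³/s
w_4 = (9.7 − 7.2)/2 = 1.25 m; q_4 = 0.68 × 0.56 × 1.25 = 0.4760 m³/s
Stations 1, 5 contribute zero (depth or velocity is 0).
Q = Σ qᵢ = 4.954 m³/s

4.95 m³/s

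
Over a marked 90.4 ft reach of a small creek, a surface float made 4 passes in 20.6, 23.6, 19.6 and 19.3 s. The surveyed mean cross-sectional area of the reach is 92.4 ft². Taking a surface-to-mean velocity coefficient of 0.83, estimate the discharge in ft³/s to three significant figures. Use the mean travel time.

t̄ = (20.6 + 23.6 + 19.6 + 19.3) / 4 = 20.775 s
v_surface = L / t̄ = 90.4 / 20.775 = 4.351 ft/s
v_mean = 0.83 × 4.351 = 3.612 ft/s
Q = A × v_mean = 92.4 × 3.612 = 333.7 ft³/s

334 ft³/s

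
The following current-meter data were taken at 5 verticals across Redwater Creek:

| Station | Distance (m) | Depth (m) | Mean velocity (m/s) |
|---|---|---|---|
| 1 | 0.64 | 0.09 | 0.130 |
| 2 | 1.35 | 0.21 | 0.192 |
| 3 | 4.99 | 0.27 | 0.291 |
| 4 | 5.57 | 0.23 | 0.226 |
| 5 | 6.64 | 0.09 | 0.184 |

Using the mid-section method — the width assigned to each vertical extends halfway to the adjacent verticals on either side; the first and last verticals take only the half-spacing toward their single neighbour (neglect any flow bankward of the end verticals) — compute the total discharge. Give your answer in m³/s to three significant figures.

w_1 = (1.35 − 0.64)/2 = 0.355 m; q_1 = 0.130 × 0.09 × 0.355 = 0.004154 m³/s
w_2 = (4.99 − 0.64)/2 = 2.175 m; q_2 = 0.192 × 0.21 × 2.175 = 0.08770 m³/s
w_3 = (5.57 − 1.35)/2 = 2.11 m; q_3 = 0.291 × 0.27 × 2.11 = 0.1658 m³/s
w_4 = (6.64 − 4.99)/2 = 0.825 m; q_4 = 0.226 × 0.23 × 0.825 = 0.04288 m³/s
w_5 = (6.64 − 5.57)/2 = 0.535 m; q_5 = 0.184 × 0.09 × 0.535 = 0.008860 m³/s
Q = Σ qᵢ = 0.3094 m³/s

0.309 m³/s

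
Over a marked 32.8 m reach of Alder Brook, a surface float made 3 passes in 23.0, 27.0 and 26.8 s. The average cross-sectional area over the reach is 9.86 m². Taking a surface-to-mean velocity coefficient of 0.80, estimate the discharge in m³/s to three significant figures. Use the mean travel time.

10.1 m³/s

t̄ = (23.0 + 27.0 + 26.8) / 3 = 25.6 s
v_surface = L / t̄ = 32.8 / 25.6 = 1.281 m/s
v_mean = 0.80 × 1.281 = 1.025 m/s
Q = A × v_mean = 9.86 × 1.025 = 10.11 m³/s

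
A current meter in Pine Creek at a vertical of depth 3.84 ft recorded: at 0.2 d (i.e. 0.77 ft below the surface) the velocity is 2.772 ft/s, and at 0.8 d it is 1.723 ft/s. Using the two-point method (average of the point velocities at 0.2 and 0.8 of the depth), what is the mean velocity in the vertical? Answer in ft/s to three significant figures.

v̄ = (2.772 + 1.723) / 2 = 2.248 ft/s

2.25 ft/s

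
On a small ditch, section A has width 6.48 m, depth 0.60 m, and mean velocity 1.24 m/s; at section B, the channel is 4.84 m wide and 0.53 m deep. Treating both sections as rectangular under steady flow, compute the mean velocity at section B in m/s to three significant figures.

Q = A₁V₁ = (6.48×0.60) × 1.24 = 4.821 m³/s
A₂ = 4.84 × 0.53 = 2.565 m²
V₂ = Q/A₂ = 4.821/2.565 = 1.879 m/s

1.88 m/s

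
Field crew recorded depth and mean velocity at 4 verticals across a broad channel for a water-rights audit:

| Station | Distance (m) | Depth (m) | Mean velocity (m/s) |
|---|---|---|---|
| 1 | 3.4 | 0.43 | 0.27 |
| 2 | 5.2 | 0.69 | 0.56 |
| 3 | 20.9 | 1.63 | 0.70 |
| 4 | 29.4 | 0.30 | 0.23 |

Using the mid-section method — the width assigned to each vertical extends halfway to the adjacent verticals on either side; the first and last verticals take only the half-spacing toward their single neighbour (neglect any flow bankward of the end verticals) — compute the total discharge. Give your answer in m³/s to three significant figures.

w_1 = (5.2 − 3.4)/2 = 0.9 m; q_1 = 0.27 × 0.43 × 0.9 = 0.1045 m³/s
w_2 = (20.9 − 3.4)/2 = 8.75 m; q_2 = 0.56 × 0.69 × 8.75 = 3.381 m³/s
w_3 = (29.4 − 5.2)/2 = 12.1 m; q_3 = 0.70 × 1.63 × 12.1 = 13.81 m³/s
w_4 = (29.4 − 20.9)/2 = 4.25 m; q_4 = 0.23 × 0.30 × 4.25 = 0.2933 m³/s
Q = Σ qᵢ = 17.58 m³/s

17.6 m³/s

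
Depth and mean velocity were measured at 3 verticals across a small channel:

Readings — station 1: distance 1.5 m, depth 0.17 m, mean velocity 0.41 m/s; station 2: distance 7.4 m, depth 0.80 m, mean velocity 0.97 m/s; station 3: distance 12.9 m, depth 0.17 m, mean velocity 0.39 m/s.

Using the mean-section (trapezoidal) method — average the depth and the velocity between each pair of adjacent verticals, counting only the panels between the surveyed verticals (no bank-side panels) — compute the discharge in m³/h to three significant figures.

13600 m³/h

Panel 1-2: Δb = 5.9 m, d̄ = (0.17+0.80)/2 = 0.485, v̄ = (0.41+0.97)/2 = 0.69 → q = 5.9×0.485×0.69 = 1.974 m³/s
Panel 2-3: Δb = 5.5 m, d̄ = (0.80+0.17)/2 = 0.485, v̄ = (0.97+0.39)/2 = 0.68 → q = 5.5×0.485×0.68 = 1.814 m³/s
Q = Σ q = 3.788 m³/s
= 3.788 × 3600 = 13640 m³/h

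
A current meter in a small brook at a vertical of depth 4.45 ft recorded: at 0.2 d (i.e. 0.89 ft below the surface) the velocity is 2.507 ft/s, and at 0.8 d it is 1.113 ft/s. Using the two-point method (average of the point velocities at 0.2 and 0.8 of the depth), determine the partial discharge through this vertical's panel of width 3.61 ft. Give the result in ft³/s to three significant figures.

29.1 ft³/s

v̄ = (2.507 + 1.113) / 2 = 1.810 ft/s
q = v̄ × d × w = 1.810 × 4.45 × 3.61 = 29.08 ft³/s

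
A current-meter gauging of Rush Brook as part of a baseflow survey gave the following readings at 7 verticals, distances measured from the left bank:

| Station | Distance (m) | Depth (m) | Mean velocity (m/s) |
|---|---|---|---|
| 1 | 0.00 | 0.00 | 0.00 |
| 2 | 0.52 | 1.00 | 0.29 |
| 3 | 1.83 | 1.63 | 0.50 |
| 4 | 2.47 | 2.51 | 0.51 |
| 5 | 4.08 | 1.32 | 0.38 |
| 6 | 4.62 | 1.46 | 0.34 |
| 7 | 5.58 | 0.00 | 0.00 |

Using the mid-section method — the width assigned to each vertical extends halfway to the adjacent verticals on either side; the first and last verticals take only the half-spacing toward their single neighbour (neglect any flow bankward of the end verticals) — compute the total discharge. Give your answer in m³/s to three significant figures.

3.41 m³/s

w_2 = (1.83 − 0.00)/2 = 0.915 m; q_2 = 0.29 × 1.00 × 0.915 = 0.2654 m³/s
w_3 = (2.47 − 0.52)/2 = 0.975 m; q_3 = 0.50 × 1.63 × 0.975 = 0.7946 m³/s
w_4 = (4.08 − 1.83)/2 = 1.125 m; q_4 = 0.51 × 2.51 × 1.125 = 1.440 m³/s
w_5 = (4.62 − 2.47)/2 = 1.075 m; q_5 = 0.38 × 1.32 × 1.075 = 0.5392 m³/s
w_6 = (5.58 − 4.08)/2 = 0.75 m; q_6 = 0.34 × 1.46 × 0.75 = 0.3723 m³/s
Stations 1, 7 contribute zero (depth or velocity is 0).
Q = Σ qᵢ = 3.412 m³/s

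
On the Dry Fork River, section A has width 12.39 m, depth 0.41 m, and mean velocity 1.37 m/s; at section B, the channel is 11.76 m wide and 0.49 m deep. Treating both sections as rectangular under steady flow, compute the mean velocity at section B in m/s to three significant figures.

1.21 m/s

Q = A₁V₁ = (12.39×0.41) × 1.37 = 6.959 m³/s
A₂ = 11.76 × 0.49 = 5.762 m²
V₂ = Q/A₂ = 6.959/5.762 = 1.208 m/s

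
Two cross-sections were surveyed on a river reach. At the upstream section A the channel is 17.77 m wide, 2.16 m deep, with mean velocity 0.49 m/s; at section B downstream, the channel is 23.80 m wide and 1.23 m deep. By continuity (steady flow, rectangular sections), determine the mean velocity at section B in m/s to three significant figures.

0.642 m/s

Q = A₁V₁ = (17.77×2.16) × 0.49 = 18.81 m³/s
A₂ = 23.80 × 1.23 = 29.27 m²
V₂ = Q/A₂ = 18.81/29.27 = 0.6425 m/s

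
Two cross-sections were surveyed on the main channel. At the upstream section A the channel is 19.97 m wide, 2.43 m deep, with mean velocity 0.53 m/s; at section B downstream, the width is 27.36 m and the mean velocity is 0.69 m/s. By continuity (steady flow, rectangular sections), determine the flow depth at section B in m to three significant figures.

1.36 m

Q = A₁V₁ = (19.97×2.43) × 0.53 = 25.72 m³/s
d₂ = Q/(b₂ V₂) = 25.72/(27.36×0.69) = 1.362 m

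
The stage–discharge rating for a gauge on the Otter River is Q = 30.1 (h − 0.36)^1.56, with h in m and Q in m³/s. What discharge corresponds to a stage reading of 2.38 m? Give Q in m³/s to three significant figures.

90.1 m³/s

Q = 30.1 × (2.38 − 0.36)^1.56 = 30.1 × 2.02^1.56 = 90.14 m³/s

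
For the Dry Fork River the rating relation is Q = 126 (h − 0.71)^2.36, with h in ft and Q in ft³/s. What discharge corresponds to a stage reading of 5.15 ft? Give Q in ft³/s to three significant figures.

4250 ft³/s

Q = 126 × (5.15 − 0.71)^2.36 = 126 × 4.44^2.36 = 4248 ft³/s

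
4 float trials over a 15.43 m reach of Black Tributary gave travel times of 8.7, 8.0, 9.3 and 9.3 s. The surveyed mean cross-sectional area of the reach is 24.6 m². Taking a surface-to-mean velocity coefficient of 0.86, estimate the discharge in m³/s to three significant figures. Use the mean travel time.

37.0 m³/s

t̄ = (8.7 + 8.0 + 9.3 + 9.3) / 4 = 8.825 s
v_surface = L / t̄ = 15.43 / 8.825 = 1.748 m/s
v_mean = 0.86 × 1.748 = 1.504 m/s
Q = A × v_mean = 24.6 × 1.504 = 36.99 m³/s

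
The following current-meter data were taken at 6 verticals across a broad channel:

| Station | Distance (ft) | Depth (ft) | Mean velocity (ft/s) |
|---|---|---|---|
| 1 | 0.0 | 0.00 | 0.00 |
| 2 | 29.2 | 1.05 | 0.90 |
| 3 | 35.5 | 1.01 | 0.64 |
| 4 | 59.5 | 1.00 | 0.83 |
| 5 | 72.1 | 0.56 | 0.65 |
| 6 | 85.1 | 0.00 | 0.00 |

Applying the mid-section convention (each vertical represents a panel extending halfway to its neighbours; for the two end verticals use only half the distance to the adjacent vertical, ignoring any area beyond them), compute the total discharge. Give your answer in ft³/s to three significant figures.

46.4 ft³/s

w_2 = (35.5 − 0.0)/2 = 17.75 ft; q_2 = 0.90 × 1.05 × 17.75 = 16.77 ft³/s
w_3 = (59.5 − 29.2)/2 = 15.15 ft; q_3 = 0.64 × 1.01 × 15.15 = 9.793 ft³/s
w_4 = (72.1 − 35.5)/2 = 18.3 ft; q_4 = 0.83 × 1.00 × 18.3 = 15.19 ft³/s
w_5 = (85.1 − 59.5)/2 = 12.8 ft; q_5 = 0.65 × 0.56 × 12.8 = 4.659 ft³/s
Stations 1, 6 contribute zero (depth or velocity is 0).
Q = Σ qᵢ = 46.41 ft³/s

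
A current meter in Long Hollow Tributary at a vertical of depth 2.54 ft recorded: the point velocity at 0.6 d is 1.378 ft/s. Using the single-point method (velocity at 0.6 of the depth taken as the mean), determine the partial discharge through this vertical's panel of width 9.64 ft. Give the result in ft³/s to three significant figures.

33.7 ft³/s

v̄ = v₀.₆ = 1.378 ft/s
q = v̄ × d × w = 1.378 × 2.54 × 9.64 = 33.74 ft³/s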